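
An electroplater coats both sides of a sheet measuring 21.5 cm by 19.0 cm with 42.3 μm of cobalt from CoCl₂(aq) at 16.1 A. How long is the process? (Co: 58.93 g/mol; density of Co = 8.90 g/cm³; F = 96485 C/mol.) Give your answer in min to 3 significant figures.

104 min

Plated area = 2 × 21.5 × 19.0 = 817.0 cm²
Volume = 817.0 × 42.3×10⁻⁴ cm = 3.456 cm³
m(Co) = 3.456 × 8.90 = 30.76 g
n(Co) = 30.76 / 58.93 = 0.5220 mol; n(e⁻) = 2 × 0.5220 = 1.044 mol
Q = 1.044 × 96485 = 1.007×10^5 C
t = 1.007×10^5 / 16.1 = 6255 s = 104 min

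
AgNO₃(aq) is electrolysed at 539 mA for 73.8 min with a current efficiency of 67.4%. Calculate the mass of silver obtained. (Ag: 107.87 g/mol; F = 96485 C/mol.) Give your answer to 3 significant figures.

Q = 0.539 × 4428 = 2387 C
n(e⁻) = 2387 / 96485 = 0.02474 mol
Ag⁺ + e⁻ → Ag, so theoretical m(Ag) = 0.02474 × 107.87 = 2.669 g
Actual mass = 67.4% × 2.669 = 1.80 g

1.80 g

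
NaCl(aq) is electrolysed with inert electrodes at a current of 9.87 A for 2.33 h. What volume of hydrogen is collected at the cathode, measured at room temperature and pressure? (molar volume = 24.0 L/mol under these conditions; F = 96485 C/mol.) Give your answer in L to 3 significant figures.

Charge passed = 9.87 × 8388 = 82790 C
Moles of electrons = 82790 / 96485 = 0.8581 mol
2H⁺ + 2e⁻ → H₂, so n(H₂) = 0.8581 / 2 = 0.4291 mol
V = 0.4291 × 24.0 = 10.30 L

10.3 L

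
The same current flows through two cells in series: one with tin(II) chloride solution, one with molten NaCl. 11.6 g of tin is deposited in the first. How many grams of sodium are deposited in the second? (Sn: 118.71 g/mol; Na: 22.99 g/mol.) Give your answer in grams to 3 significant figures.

4.49 g

n(Sn) = 11.6 / 118.71 = 0.09772 mol
Sn²⁺ + 2e⁻ → Sn, so n(e⁻) = 2 × 0.09772 = 0.1954 mol
The cells are in series, so the same charge (and hence the same n(e⁻) = 0.1954 mol) passes through both.
Na⁺ + e⁻ → Na, so n(Na) = 0.1954 mol
m(Na) = 0.1954 × 22.99 = 4.49 g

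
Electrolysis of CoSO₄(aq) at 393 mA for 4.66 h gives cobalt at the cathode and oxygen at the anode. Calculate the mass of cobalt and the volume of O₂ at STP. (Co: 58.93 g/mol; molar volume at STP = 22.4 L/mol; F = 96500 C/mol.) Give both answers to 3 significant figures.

2.01 g Co; 0.383 L O₂

Q = 0.393 × 16776 = 6593 C; n(e⁻) = 6593 / 96500 = 0.06832 mol
Cathode: Co²⁺ + 2e⁻ → Co → n(Co) = 0.06832/2 = 0.03416 mol → 2.01 g
Anode: 2H₂O → O₂ + 4H⁺ + 4e⁻ → n(O₂) = 0.06832/4 = 0.01708 mol → 0.383 L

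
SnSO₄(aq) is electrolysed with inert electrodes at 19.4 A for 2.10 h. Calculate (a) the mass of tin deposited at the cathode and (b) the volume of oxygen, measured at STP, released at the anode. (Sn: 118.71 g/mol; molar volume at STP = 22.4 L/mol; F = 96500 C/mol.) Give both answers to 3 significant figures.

Q = 19.4 × 7560 = 1.467×10^5 C; n(e⁻) = 1.467×10^5 / 96500 = 1.520 mol
Cathode: Sn²⁺ + 2e⁻ → Sn → n(Sn) = 1.520/2 = 0.7600 mol → 90.2 g
Anode: 2H₂O → O₂ + 4H⁺ + 4e⁻ → n(O₂) = 1.520/4 = 0.3800 mol → 8.51 L

90.2 g Sn; 8.51 L O₂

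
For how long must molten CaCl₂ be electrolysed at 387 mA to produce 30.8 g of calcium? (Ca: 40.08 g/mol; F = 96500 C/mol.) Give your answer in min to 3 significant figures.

6390 min

n(Ca) = 30.8 / 40.08 = 0.7685 mol
Ca²⁺ + 2e⁻ → Ca, so n(e⁻) = 2 × 0.7685 = 1.537 mol
Q = 1.537 × 96500 = 1.483×10^5 C
t = Q / I = 1.483×10^5 / 0.387 = 3.832×10^5 s = 6390 min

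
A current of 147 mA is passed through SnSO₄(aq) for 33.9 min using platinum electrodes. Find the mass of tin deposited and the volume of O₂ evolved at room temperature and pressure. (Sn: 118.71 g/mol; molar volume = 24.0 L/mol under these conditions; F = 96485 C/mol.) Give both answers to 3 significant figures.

0.184 g Sn; 0.0186 L O₂

Q = 0.147 × 2034 = 299.0 C; n(e⁻) = 299.0 / 96485 = 0.003099 mol
Cathode: Sn²⁺ + 2e⁻ → Sn → n(Sn) = 0.003099/2 = 0.001550 mol → 0.184 g
Anode: 2H₂O → O₂ + 4H⁺ + 4e⁻ → n(O₂) = 0.003099/4 = 7.748×10^-4 mol → 0.0186 L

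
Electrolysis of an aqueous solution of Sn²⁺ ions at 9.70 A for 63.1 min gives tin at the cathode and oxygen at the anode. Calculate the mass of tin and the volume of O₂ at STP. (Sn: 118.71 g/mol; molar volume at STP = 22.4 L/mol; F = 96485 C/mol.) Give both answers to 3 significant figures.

22.6 g Sn; 2.13 L O₂

Q = 9.70 × 3786 = 36720 C; n(e⁻) = 36720 / 96485 = 0.3806 mol
Cathode: Sn²⁺ + 2e⁻ → Sn → n(Sn) = 0.3806/2 = 0.1903 mol → 22.6 g
Anode: 2H₂O → O₂ + 4H⁺ + 4e⁻ → n(O₂) = 0.3806/4 = 0.09515 mol → 2.13 L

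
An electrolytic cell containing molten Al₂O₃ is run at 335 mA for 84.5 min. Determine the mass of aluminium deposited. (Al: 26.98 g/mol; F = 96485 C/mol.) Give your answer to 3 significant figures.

Charge passed = 0.335 × 5070 = 1698 C
n(e⁻) = 1698 / 96485 = 0.01760 mol
Al³⁺ + 3e⁻ → Al, so n(Al) = 0.01760 / 3 = 0.005867 mol
m = 0.005867 × 26.98 = 0.158 g

0.158 g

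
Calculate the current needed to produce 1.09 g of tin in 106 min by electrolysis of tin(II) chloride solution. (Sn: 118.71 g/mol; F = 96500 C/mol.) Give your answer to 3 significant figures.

n(Sn) = 1.09 / 118.71 = 0.009182 mol
Sn²⁺ + 2e⁻ → Sn, so n(e⁻) = 2 × 0.009182 = 0.01836 mol
Q = 0.01836 × 96500 = 1772 C
I = Q / t = 1772 / 6360 s = 0.279 A

0.279 A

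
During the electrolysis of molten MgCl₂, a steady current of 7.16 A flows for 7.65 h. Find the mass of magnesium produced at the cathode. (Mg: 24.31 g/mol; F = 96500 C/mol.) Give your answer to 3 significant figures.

Q = 7.16 A × 27540 s = 1.972×10^5 C
Moles of electrons = 1.972×10^5 / 96500 = 2.044 mol
Mg²⁺ + 2e⁻ → Mg, so n(Mg) = 2.044 / 2 = 1.022 mol
m = 1.022 × 24.31 = 24.8 g

24.8 g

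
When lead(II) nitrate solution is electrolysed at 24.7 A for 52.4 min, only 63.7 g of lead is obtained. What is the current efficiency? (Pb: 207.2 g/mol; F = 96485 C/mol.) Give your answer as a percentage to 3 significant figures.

Q = 24.7 × 3144 = 77660 C
n(e⁻) = 77660 / 96485 = 0.8049 mol
Pb²⁺ + 2e⁻ → Pb, so theoretical n(Pb) = 0.4025 mol → 83.40 g
Efficiency = 63.7 / 83.40 = 0.7638 = 76.4%

76.4%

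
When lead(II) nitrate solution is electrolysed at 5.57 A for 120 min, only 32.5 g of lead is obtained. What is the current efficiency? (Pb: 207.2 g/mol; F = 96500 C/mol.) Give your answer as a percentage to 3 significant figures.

Q = 5.57 × 7200 = 40100 C
n(e⁻) = 40100 / 96500 = 0.4155 mol
Pb²⁺ + 2e⁻ → Pb, so theoretical n(Pb) = 0.2078 mol → 43.06 g
Efficiency = 32.5 / 43.06 = 0.7548 = 75.5%

75.5%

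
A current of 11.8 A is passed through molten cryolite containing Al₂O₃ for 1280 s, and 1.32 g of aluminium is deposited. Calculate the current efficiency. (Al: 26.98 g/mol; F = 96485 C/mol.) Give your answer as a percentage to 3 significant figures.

Q = 11.8 × 1280 = 15100 C
n(e⁻) = 15100 / 96485 = 0.1565 mol
Al³⁺ + 3e⁻ → Al, so theoretical n(Al) = 0.05217 mol → 1.408 g
Efficiency = 1.32 / 1.408 = 0.9375 = 93.8%

93.8%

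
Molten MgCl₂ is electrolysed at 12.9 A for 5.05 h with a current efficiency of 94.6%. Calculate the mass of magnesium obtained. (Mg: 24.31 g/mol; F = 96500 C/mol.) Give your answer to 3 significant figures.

27.9 g

Q = 12.9 × 18180 = 2.345×10^5 C
n(e⁻) = 2.345×10^5 / 96500 = 2.430 mol
Mg²⁺ + 2e⁻ → Mg, so theoretical m(Mg) = 1.215 × 24.31 = 29.54 g
Actual mass = 94.6% × 29.54 = 27.9 g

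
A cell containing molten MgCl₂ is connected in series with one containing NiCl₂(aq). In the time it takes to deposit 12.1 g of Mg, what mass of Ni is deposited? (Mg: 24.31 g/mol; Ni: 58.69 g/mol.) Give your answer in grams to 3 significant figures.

29.2 g

n(Mg) = 12.1 / 24.31 = 0.4977 mol
Mg²⁺ + 2e⁻ → Mg, so n(e⁻) = 2 × 0.4977 = 0.9954 mol
Same current for the same time ⇒ same n(e⁻) = 0.9954 mol in both cells.
Ni²⁺ + 2e⁻ → Ni, so n(Ni) = 0.9954 / 2 = 0.4977 mol
m(Ni) = 0.4977 × 58.69 = 29.2 g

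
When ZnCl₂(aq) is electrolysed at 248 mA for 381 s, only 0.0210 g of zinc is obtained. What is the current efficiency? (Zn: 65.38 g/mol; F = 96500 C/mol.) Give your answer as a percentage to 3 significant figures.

Q = 0.248 × 381 = 94.49 C
n(e⁻) = 94.49 / 96500 = 9.792×10^-4 mol
Zn²⁺ + 2e⁻ → Zn, so theoretical n(Zn) = 4.896×10^-4 mol → 0.03201 g
Efficiency = 0.0210 / 0.03201 = 0.6560 = 65.6%

65.6%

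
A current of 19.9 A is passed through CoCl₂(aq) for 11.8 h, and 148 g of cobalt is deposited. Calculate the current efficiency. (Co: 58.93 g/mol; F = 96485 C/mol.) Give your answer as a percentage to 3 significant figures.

57.3%

Q = 19.9 × 42480 = 8.454×10^5 C
n(e⁻) = 8.454×10^5 / 96485 = 8.762 mol
Co²⁺ + 2e⁻ → Co, so theoretical n(Co) = 4.381 mol → 258.2 g
Efficiency = 148 / 258.2 = 0.5732 = 57.3%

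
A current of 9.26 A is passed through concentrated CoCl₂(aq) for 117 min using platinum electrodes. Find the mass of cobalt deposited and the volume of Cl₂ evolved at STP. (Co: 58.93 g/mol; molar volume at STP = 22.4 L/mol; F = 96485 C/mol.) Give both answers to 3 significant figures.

19.9 g Co; 7.55 L Cl₂

Q = 9.26 × 7020 = 65010 C; n(e⁻) = 65010 / 96485 = 0.6738 mol
Cathode: Co²⁺ + 2e⁻ → Co → n(Co) = 0.6738/2 = 0.3369 mol → 19.9 g
Anode: 2Cl⁻ → Cl₂ + 2e⁻ → n(Cl₂) = 0.6738/2 = 0.3369 mol → 7.55 L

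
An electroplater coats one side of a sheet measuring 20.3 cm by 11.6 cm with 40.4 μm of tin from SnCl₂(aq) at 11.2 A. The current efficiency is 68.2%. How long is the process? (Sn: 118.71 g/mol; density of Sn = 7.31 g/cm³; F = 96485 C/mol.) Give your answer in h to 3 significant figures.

0.411 h

Plated area = 20.3 × 11.6 = 235.5 cm²
Volume = 235.5 × 40.4×10⁻⁴ cm = 0.9514 cm³
m(Sn) = 0.9514 × 7.31 = 6.955 g
n(Sn) = 6.955 / 118.71 = 0.05859 mol; n(e⁻) = 2 × 0.05859 = 0.1172 mol
Q = 0.1172 × 96485 / 0.682 = 16580 C
t = 16580 / 11.2 = 1480 s = 0.411 h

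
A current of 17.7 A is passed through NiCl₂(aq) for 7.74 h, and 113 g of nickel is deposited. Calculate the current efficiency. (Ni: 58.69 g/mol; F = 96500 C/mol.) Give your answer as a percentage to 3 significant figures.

Q = 17.7 × 27864 = 4.932×10^5 C
n(e⁻) = 4.932×10^5 / 96500 = 5.111 mol
Ni²⁺ + 2e⁻ → Ni, so theoretical n(Ni) = 2.556 mol → 150.0 g
Efficiency = 113 / 150.0 = 0.7533 = 75.3%

75.3%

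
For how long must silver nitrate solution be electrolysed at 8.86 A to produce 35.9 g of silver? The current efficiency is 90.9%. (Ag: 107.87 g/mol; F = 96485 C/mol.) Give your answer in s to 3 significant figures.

3990 s

n(Ag) = 35.9 / 107.87 = 0.3328 mol
Ag⁺ + e⁻ → Ag, so n(e⁻) = 0.3328 mol
Q = 0.3328 × 96485 / 0.909 = 35320 C
t = Q / I = 35320 / 8.86 = 3986 s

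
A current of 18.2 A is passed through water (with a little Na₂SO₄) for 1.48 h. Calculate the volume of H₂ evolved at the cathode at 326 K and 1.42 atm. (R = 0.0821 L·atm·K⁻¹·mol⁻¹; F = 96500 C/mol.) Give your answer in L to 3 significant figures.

Q = 18.2 A × 5328 s = 96970 C
n(e⁻) = Q/F = 96970/96500 = 1.005 mol
2H⁺ + 2e⁻ → H₂, so n(H₂) = 1.005 / 2 = 0.5025 mol
V = nRT/P = 0.5025 × 0.0821 × 326 / 1.42 = 9.471 L

9.47 L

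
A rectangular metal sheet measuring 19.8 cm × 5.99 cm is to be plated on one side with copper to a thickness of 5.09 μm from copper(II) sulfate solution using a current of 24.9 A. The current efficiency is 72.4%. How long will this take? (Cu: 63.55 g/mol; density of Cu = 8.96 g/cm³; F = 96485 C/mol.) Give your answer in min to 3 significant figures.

Plated area = 19.8 × 5.99 = 118.6 cm²
Volume = 118.6 × 5.09×10⁻⁴ cm = 0.06037 cm³
m(Cu) = 0.06037 × 8.96 = 0.5409 g
n(Cu) = 0.5409 / 63.55 = 0.008511 mol; n(e⁻) = 2 × 0.008511 = 0.01702 mol
Q = 0.01702 × 96485 / 0.724 = 2268 C
t = 2268 / 24.9 = 91.08 s = 1.52 min

1.52 min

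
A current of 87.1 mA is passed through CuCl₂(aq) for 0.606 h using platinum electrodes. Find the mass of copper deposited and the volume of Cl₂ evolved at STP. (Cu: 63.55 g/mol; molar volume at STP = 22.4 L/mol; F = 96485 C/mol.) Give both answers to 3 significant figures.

Q = 0.0871 × 2181.6 = 190.0 C; n(e⁻) = 190.0 / 96485 = 0.001969 mol
Cathode: Cu²⁺ + 2e⁻ → Cu → n(Cu) = 0.001969/2 = 9.845×10^-4 mol → 0.0626 g
Anode: 2Cl⁻ → Cl₂ + 2e⁻ → n(Cl₂) = 0.001969/2 = 9.845×10^-4 mol → 0.0221 L

0.0626 g Cu; 0.0221 L Cl₂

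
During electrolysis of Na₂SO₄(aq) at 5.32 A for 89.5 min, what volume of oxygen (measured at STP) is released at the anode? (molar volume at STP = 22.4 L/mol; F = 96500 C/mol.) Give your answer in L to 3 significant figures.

1.66 L

Q = It = 5.32 × 5370 = 28570 C
Moles of electrons = 28570 / 96500 = 0.2961 mol
2H₂O → O₂ + 4H⁺ + 4e⁻, so n(O₂) = 0.2961 / 4 = 0.07403 mol
V = 0.07403 × 22.4 = 1.658 L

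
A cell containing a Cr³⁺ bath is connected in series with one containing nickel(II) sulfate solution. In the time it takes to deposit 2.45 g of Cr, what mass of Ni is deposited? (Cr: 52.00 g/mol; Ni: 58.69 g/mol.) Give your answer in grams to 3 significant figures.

n(Cr) = 2.45 / 52.00 = 0.04712 mol
Cr³⁺ + 3e⁻ → Cr, so n(e⁻) = 3 × 0.04712 = 0.1414 mol
Same current for the same time ⇒ same n(e⁻) = 0.1414 mol in both cells.
Ni²⁺ + 2e⁻ → Ni, so n(Ni) = 0.1414 / 2 = 0.07070 mol
m(Ni) = 0.07070 × 58.69 = 4.15 g

4.15 g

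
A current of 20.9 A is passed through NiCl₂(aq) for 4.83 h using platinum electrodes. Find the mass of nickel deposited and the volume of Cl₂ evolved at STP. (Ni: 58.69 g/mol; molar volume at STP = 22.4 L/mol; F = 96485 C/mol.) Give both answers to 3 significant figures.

Q = 20.9 × 17388 = 3.634×10^5 C; n(e⁻) = 3.634×10^5 / 96485 = 3.766 mol
Cathode: Ni²⁺ + 2e⁻ → Ni → n(Ni) = 3.766/2 = 1.883 mol → 111 g
Anode: 2Cl⁻ → Cl₂ + 2e⁻ → n(Cl₂) = 3.766/2 = 1.883 mol → 42.2 L

111 g Ni; 42.2 L Cl₂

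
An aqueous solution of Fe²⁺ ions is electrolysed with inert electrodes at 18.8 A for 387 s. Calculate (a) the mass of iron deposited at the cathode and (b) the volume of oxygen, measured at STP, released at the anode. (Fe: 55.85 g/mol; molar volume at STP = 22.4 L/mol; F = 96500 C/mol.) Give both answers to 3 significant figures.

2.11 g Fe; 0.422 L O₂

Q = 18.8 × 387 = 7276 C; n(e⁻) = 7276 / 96500 = 0.07540 mol
Cathode: Fe²⁺ + 2e⁻ → Fe → n(Fe) = 0.07540/2 = 0.03770 mol → 2.11 g
Anode: 2H₂O → O₂ + 4H⁺ + 4e⁻ → n(O₂) = 0.07540/4 = 0.01885 mol → 0.422 L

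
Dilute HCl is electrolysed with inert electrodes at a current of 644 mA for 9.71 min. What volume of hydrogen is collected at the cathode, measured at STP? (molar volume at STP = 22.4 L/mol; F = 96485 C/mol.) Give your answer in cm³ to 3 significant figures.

Q = It = 0.644 × 582.6 = 375.2 C
n(e⁻) = Q/F = 375.2/96485 = 0.003889 mol
2H⁺ + 2e⁻ → H₂, so n(H₂) = 0.003889 / 2 = 0.001945 mol
V = 0.001945 × 22.4 = 0.04357 L
= 43.6 cm³

43.6 cm³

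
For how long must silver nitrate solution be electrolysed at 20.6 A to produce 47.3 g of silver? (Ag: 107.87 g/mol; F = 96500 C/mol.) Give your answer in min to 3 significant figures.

34.2 min

n(Ag) = 47.3 / 107.87 = 0.4385 mol
Ag⁺ + e⁻ → Ag, so n(e⁻) = 0.4385 mol
Q = 0.4385 × 96500 = 42320 C
t = Q / I = 42320 / 20.6 = 2054 s = 34.2 min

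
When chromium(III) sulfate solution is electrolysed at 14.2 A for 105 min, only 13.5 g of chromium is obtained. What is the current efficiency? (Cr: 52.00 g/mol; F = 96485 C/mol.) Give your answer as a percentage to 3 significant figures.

Q = 14.2 × 6300 = 89460 C
n(e⁻) = 89460 / 96485 = 0.9272 mol
Cr³⁺ + 3e⁻ → Cr, so theoretical n(Cr) = 0.3091 mol → 16.07 g
Efficiency = 13.5 / 16.07 = 0.8401 = 84.0%

84.0%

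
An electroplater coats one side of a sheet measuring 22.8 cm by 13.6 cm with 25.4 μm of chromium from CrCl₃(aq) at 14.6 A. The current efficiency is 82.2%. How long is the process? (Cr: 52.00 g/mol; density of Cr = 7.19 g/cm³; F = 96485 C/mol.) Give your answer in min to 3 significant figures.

43.8 min

Plated area = 22.8 × 13.6 = 310.1 cm²
Volume = 310.1 × 25.4×10⁻⁴ cm = 0.7877 cm³
m(Cr) = 0.7877 × 7.19 = 5.664 g
n(Cr) = 5.664 / 52.00 = 0.1089 mol; n(e⁻) = 3 × 0.1089 = 0.3267 mol
Q = 0.3267 × 96485 / 0.822 = 38350 C
t = 38350 / 14.6 = 2627 s = 43.8 min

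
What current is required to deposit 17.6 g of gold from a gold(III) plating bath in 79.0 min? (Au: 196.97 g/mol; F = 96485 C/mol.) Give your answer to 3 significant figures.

5.46 A

n(Au) = 17.6 / 196.97 = 0.08935 mol
Au³⁺ + 3e⁻ → Au, so n(e⁻) = 3 × 0.08935 = 0.2681 mol
Q = 0.2681 × 96485 = 25870 C
I = Q / t = 25870 / 4740 s = 5.46 A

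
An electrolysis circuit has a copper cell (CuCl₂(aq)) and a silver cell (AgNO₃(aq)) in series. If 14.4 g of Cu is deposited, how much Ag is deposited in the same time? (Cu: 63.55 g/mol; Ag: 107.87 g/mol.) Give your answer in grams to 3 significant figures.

n(Cu) = 14.4 / 63.55 = 0.2266 mol
Cu²⁺ + 2e⁻ → Cu, so n(e⁻) = 2 × 0.2266 = 0.4532 mol
The cells are in series, so the same charge (and hence the same n(e⁻) = 0.4532 mol) passes through both.
Ag⁺ + e⁻ → Ag, so n(Ag) = 0.4532 mol
m(Ag) = 0.4532 × 107.87 = 48.9 g

48.9 g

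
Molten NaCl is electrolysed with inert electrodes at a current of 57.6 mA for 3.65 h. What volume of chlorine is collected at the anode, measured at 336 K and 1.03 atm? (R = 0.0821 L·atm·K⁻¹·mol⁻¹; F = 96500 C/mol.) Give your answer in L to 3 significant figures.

0.105 L

Charge passed = 0.0576 × 13140 = 756.9 C
n(e⁻) = 756.9 / 96500 = 0.007844 mol
2Cl⁻ → Cl₂ + 2e⁻, so n(Cl₂) = 0.007844 / 2 = 0.003922 mol
V = nRT/P = 0.003922 × 0.0821 × 336 / 1.03 = 0.1050 L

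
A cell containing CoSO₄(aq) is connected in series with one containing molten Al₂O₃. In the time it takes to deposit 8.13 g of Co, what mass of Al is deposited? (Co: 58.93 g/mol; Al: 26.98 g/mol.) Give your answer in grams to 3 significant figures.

2.48 g

n(Co) = 8.13 / 58.93 = 0.1380 mol
Co²⁺ + 2e⁻ → Co, so n(e⁻) = 2 × 0.1380 = 0.2760 mol
Same current for the same time ⇒ same n(e⁻) = 0.2760 mol in both cells.
Al³⁺ + 3e⁻ → Al, so n(Al) = 0.2760 / 3 = 0.09200 mol
m(Al) = 0.09200 × 26.98 = 2.48 g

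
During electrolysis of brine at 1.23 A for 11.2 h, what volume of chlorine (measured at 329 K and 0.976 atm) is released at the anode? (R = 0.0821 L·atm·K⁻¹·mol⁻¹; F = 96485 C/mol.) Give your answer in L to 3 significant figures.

7.11 L

Q = 1.23 A × 40320 s = 49590 C
n(e⁻) = 49590 / 96485 = 0.5140 mol
2Cl⁻ → Cl₂ + 2e⁻, so n(Cl₂) = 0.5140 / 2 = 0.2570 mol
V = nRT/P = 0.2570 × 0.0821 × 329 / 0.976 = 7.113 L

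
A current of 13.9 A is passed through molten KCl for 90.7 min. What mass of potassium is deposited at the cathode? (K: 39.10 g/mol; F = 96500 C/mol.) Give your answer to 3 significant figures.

30.6 g

Charge passed = 13.9 × 5442 = 75640 C
n(e⁻) = 75640 / 96500 = 0.7838 mol
K⁺ + e⁻ → K, so n(K) = 0.7838 mol
m = 0.7838 × 39.10 = 30.6 g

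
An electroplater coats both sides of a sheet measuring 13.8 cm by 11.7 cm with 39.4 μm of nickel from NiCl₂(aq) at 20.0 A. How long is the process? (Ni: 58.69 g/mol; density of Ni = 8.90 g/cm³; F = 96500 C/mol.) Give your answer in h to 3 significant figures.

Plated area = 2 × 13.8 × 11.7 = 322.9 cm²
Volume = 322.9 × 39.4×10⁻⁴ cm = 1.272 cm³
m(Ni) = 1.272 × 8.90 = 11.32 g
n(Ni) = 11.32 / 58.69 = 0.1929 mol; n(e⁻) = 2 × 0.1929 = 0.3858 mol
Q = 0.3858 × 96500 = 37230 C
t = 37230 / 20.0 = 1862 s = 0.517 h

0.517 h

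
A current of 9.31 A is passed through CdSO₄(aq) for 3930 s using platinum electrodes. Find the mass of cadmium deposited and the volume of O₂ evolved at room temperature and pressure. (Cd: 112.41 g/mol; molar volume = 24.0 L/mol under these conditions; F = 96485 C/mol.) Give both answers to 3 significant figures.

21.3 g Cd; 2.28 L O₂

Q = 9.31 × 3930 = 36590 C; n(e⁻) = 36590 / 96485 = 0.3792 mol
Cathode: Cd²⁺ + 2e⁻ → Cd → n(Cd) = 0.3792/2 = 0.1896 mol → 21.3 g
Anode: 2H₂O → O₂ + 4H⁺ + 4e⁻ → n(O₂) = 0.3792/4 = 0.09480 mol → 2.28 L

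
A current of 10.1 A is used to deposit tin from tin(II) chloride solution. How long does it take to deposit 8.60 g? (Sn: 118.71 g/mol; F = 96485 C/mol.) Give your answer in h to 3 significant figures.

n(Sn) = 8.60 / 118.71 = 0.07245 mol
Sn²⁺ + 2e⁻ → Sn, so n(e⁻) = 2 × 0.07245 = 0.1449 mol
Q = 0.1449 × 96485 = 13980 C
t = Q / I = 13980 / 10.1 = 1384 s = 0.384 h

0.384 h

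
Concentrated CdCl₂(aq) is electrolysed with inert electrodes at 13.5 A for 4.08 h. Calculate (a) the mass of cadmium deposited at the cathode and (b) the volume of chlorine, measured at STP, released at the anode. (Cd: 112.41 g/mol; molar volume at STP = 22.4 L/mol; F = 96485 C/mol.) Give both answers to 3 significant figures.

Q = 13.5 × 14688 = 1.983×10^5 C; n(e⁻) = 1.983×10^5 / 96485 = 2.055 mol
Cathode: Cd²⁺ + 2e⁻ → Cd → n(Cd) = 2.055/2 = 1.028 mol → 116 g
Anode: 2Cl⁻ → Cl₂ + 2e⁻ → n(Cl₂) = 2.055/2 = 1.028 mol → 23.0 L

116 g Cd; 23.0 L Cl₂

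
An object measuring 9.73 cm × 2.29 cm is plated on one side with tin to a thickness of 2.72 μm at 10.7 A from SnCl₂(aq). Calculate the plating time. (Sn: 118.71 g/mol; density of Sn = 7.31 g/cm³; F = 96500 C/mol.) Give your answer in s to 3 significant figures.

Plated area = 9.73 × 2.29 = 22.28 cm²
Volume = 22.28 × 2.72×10⁻⁴ cm = 0.006060 cm³
m(Sn) = 0.006060 × 7.31 = 0.04430 g
n(Sn) = 0.04430 / 118.71 = 3.732×10^-4 mol; n(e⁻) = 2 × 3.732×10^-4 = 7.464×10^-4 mol
Q = 7.464×10^-4 × 96500 = 72.03 C
t = 72.03 / 10.7 = 6.732 s

6.73 s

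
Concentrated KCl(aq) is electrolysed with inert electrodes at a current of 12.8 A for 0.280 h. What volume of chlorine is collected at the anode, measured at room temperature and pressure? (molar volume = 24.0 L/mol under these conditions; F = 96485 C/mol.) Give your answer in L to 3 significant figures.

Q = It = 12.8 × 1008 = 12900 C
n(e⁻) = 12900 / 96485 = 0.1337 mol
2Cl⁻ → Cl₂ + 2e⁻, so n(Cl₂) = 0.1337 / 2 = 0.06685 mol
V = 0.06685 × 24.0 = 1.604 L

1.60 L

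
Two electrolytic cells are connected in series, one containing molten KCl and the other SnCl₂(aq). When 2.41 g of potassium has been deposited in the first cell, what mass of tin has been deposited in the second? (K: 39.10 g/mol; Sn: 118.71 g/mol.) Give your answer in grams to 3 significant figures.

n(K) = 2.41 / 39.10 = 0.06164 mol
K⁺ + e⁻ → K, so n(e⁻) = 0.06164 mol
In series, the same 0.06164 mol of electrons flows through the second cell.
Sn²⁺ + 2e⁻ → Sn, so n(Sn) = 0.06164 / 2 = 0.03082 mol
m(Sn) = 0.03082 × 118.71 = 3.66 g

3.66 g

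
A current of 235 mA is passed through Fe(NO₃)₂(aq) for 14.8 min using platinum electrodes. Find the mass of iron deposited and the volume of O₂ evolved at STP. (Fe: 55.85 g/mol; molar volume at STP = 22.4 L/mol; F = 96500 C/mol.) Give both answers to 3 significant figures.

0.0604 g Fe; 0.0121 L O₂

Q = 0.235 × 888 = 208.7 C; n(e⁻) = 208.7 / 96500 = 0.002163 mol
Cathode: Fe²⁺ + 2e⁻ → Fe → n(Fe) = 0.002163/2 = 0.001082 mol → 0.0604 g
Anode: 2H₂O → O₂ + 4H⁺ + 4e⁻ → n(O₂) = 0.002163/4 = 5.408×10^-4 mol → 0.0121 L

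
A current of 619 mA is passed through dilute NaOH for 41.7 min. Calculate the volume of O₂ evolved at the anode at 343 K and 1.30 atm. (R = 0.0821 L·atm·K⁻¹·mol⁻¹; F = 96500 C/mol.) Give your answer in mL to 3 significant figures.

86.9 mL

Q = 0.619 A × 2502 s = 1549 C
n(e⁻) = 1549 / 96500 = 0.01605 mol
2H₂O → O₂ + 4H⁺ + 4e⁻, so n(O₂) = 0.01605 / 4 = 0.004013 mol
V = nRT/P = 0.004013 × 0.0821 × 343 / 1.30 = 0.08693 L
= 86.9 mL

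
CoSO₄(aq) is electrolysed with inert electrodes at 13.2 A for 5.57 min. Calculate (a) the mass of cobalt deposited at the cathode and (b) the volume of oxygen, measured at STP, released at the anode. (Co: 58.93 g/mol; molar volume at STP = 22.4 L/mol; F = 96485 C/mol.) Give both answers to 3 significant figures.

Q = 13.2 × 334.2 = 4411 C; n(e⁻) = 4411 / 96485 = 0.04572 mol
Cathode: Co²⁺ + 2e⁻ → Co → n(Co) = 0.04572/2 = 0.02286 mol → 1.35 g
Anode: 2H₂O → O₂ + 4H⁺ + 4e⁻ → n(O₂) = 0.04572/4 = 0.01143 mol → 0.256 L

1.35 g Co; 0.256 L O₂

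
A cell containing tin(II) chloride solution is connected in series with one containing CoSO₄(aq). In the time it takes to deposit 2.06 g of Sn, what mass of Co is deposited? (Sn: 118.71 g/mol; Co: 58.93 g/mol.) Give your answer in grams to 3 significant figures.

1.02 g

n(Sn) = 2.06 / 118.71 = 0.01735 mol
Sn²⁺ + 2e⁻ → Sn, so n(e⁻) = 2 × 0.01735 = 0.03470 mol
The cells are in series, so the same charge (and hence the same n(e⁻) = 0.03470 mol) passes through both.
Co²⁺ + 2e⁻ → Co, so n(Co) = 0.03470 / 2 = 0.01735 mol
m(Co) = 0.01735 × 58.93 = 1.02 g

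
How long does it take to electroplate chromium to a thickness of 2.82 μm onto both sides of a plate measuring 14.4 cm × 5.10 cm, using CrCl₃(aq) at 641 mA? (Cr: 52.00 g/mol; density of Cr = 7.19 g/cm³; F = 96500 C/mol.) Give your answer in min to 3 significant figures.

Plated area = 2 × 14.4 × 5.10 = 146.9 cm²
Volume = 146.9 × 2.82×10⁻⁴ cm = 0.04143 cm³
m(Cr) = 0.04143 × 7.19 = 0.2979 g
n(Cr) = 0.2979 / 52.00 = 0.005729 mol; n(e⁻) = 3 × 0.005729 = 0.01719 mol
Q = 0.01719 × 96500 = 1659 C
t = 1659 / 0.641 = 2588 s = 43.1 min

43.1 min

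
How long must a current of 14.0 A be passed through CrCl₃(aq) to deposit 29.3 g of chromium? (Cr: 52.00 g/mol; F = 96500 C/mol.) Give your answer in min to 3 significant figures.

194 min

n(Cr) = 29.3 / 52.00 = 0.5635 mol
Cr³⁺ + 3e⁻ → Cr, so n(e⁻) = 3 × 0.5635 = 1.691 mol
Q = 1.691 × 96500 = 1.632×10^5 C
t = Q / I = 1.632×10^5 / 14.0 = 11660 s = 194 min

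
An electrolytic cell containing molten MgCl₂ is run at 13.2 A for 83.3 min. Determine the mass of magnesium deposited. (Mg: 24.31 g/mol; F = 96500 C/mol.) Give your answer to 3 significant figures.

Charge passed = 13.2 × 4998 = 65970 C
n(e⁻) = 65970 / 96500 = 0.6836 mol
Mg²⁺ + 2e⁻ → Mg, so n(Mg) = 0.6836 / 2 = 0.3418 mol
m = 0.3418 × 24.31 = 8.31 g

8.31 g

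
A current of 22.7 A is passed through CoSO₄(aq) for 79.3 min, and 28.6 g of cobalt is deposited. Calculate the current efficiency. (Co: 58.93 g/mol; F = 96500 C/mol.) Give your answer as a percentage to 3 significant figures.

Q = 22.7 × 4758 = 1.080×10^5 C
n(e⁻) = 1.080×10^5 / 96500 = 1.119 mol
Co²⁺ + 2e⁻ → Co, so theoretical n(Co) = 0.5595 mol → 32.97 g
Efficiency = 28.6 / 32.97 = 0.8675 = 86.7%

86.7%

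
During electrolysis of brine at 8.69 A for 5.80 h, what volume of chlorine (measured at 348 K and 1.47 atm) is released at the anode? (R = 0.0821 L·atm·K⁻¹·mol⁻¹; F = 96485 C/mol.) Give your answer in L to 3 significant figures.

18.3 L

Q = It = 8.69 × 20880 = 1.814×10^5 C
n(e⁻) = Q/F = 1.814×10^5/96485 = 1.880 mol
2Cl⁻ → Cl₂ + 2e⁻, so n(Cl₂) = 1.880 / 2 = 0.9400 mol
V = nRT/P = 0.9400 × 0.0821 × 348 / 1.47 = 18.27 L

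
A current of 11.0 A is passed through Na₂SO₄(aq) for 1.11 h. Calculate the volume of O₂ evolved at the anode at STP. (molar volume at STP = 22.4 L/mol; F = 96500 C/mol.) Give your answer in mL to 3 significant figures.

2550 mL

Q = 11.0 A × 3996 s = 43960 C
Moles of electrons = 43960 / 96500 = 0.4555 mol
2H₂O → O₂ + 4H⁺ + 4e⁻, so n(O₂) = 0.4555 / 4 = 0.1139 mol
V = 0.1139 × 22.4 = 2.551 L
= 2550 mL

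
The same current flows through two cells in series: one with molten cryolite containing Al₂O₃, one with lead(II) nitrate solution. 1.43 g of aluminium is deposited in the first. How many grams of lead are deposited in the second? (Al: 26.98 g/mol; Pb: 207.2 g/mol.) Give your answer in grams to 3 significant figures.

n(Al) = 1.43 / 26.98 = 0.05300 mol
Al³⁺ + 3e⁻ → Al, so n(e⁻) = 3 × 0.05300 = 0.1590 mol
The cells are in series, so the same charge (and hence the same n(e⁻) = 0.1590 mol) passes through both.
Pb²⁺ + 2e⁻ → Pb, so n(Pb) = 0.1590 / 2 = 0.07950 mol
m(Pb) = 0.07950 × 207.2 = 16.5 g

16.5 g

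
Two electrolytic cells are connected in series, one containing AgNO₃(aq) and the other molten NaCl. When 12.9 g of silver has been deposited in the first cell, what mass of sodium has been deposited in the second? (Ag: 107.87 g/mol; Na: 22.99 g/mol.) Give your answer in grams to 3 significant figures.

n(Ag) = 12.9 / 107.87 = 0.1196 mol
Ag⁺ + e⁻ → Ag, so n(e⁻) = 0.1196 mol
Same current for the same time ⇒ same n(e⁻) = 0.1196 mol in both cells.
Na⁺ + e⁻ → Na, so n(Na) = 0.1196 mol
m(Na) = 0.1196 × 22.99 = 2.75 g

2.75 g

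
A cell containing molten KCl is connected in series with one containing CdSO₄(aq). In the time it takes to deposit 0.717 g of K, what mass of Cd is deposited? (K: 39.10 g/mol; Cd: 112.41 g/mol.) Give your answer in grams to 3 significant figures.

n(K) = 0.717 / 39.10 = 0.01834 mol
K⁺ + e⁻ → K, so n(e⁻) = 0.01834 mol
In series, the same 0.01834 mol of electrons flows through the second cell.
Cd²⁺ + 2e⁻ → Cd, so n(Cd) = 0.01834 / 2 = 0.009170 mol
m(Cd) = 0.009170 × 112.41 = 1.03 g

1.03 g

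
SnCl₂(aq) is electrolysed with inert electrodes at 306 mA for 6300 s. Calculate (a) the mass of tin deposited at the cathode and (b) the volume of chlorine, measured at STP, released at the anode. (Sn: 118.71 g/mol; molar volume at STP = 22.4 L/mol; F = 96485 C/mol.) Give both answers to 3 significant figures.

Q = 0.306 × 6300 = 1928 C; n(e⁻) = 1928 / 96485 = 0.01998 mol
Cathode: Sn²⁺ + 2e⁻ → Sn → n(Sn) = 0.01998/2 = 0.009990 mol → 1.19 g
Anode: 2Cl⁻ → Cl₂ + 2e⁻ → n(Cl₂) = 0.01998/2 = 0.009990 mol → 0.224 L

1.19 g Sn; 0.224 L Cl₂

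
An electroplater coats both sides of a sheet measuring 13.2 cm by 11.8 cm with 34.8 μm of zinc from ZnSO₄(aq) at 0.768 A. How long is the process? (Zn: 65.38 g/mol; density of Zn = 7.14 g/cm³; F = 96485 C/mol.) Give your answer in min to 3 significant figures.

496 min

Plated area = 2 × 13.2 × 11.8 = 311.5 cm²
Volume = 311.5 × 34.8×10⁻⁴ cm = 1.084 cm³
m(Zn) = 1.084 × 7.14 = 7.740 g
n(Zn) = 7.740 / 65.38 = 0.1184 mol; n(e⁻) = 2 × 0.1184 = 0.2368 mol
Q = 0.2368 × 96485 = 22850 C
t = 22850 / 0.768 = 29750 s = 496 min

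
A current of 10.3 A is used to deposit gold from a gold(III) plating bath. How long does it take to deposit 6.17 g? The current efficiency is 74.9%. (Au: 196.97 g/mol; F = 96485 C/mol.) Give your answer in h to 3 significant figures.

n(Au) = 6.17 / 196.97 = 0.03132 mol
Au³⁺ + 3e⁻ → Au, so n(e⁻) = 3 × 0.03132 = 0.09396 mol
Q = 0.09396 × 96485 / 0.749 = 12100 C
t = Q / I = 12100 / 10.3 = 1175 s = 0.326 h

0.326 h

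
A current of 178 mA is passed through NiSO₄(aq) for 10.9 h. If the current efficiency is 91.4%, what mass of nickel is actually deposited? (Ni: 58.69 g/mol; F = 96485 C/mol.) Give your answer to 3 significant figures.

1.94 g

Q = 0.178 × 39240 = 6985 C
n(e⁻) = 6985 / 96485 = 0.07239 mol
Ni²⁺ + 2e⁻ → Ni, so theoretical m(Ni) = 0.03620 × 58.69 = 2.125 g
Actual mass = 91.4% × 2.125 = 1.94 g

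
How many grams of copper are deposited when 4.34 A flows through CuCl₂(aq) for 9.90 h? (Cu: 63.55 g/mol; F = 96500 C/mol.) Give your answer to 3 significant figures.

Q = 4.34 A × 35640 s = 1.547×10^5 C
n(e⁻) = Q/F = 1.547×10^5/96500 = 1.603 mol
Cu²⁺ + 2e⁻ → Cu, so n(Cu) = 1.603 / 2 = 0.8015 mol
m = 0.8015 × 63.55 = 50.9 g

50.9 g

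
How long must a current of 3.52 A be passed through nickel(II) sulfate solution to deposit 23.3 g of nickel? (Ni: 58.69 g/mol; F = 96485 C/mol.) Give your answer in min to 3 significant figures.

363 min

n(Ni) = 23.3 / 58.69 = 0.3970 mol
Ni²⁺ + 2e⁻ → Ni, so n(e⁻) = 2 × 0.3970 = 0.7940 mol
Q = 0.7940 × 96485 = 76610 C
t = Q / I = 76610 / 3.52 = 21760 s = 363 min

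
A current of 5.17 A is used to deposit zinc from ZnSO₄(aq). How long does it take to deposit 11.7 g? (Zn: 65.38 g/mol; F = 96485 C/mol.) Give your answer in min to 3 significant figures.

111 min

n(Zn) = 11.7 / 65.38 = 0.1790 mol
Zn²⁺ + 2e⁻ → Zn, so n(e⁻) = 2 × 0.1790 = 0.3580 mol
Q = 0.3580 × 96485 = 34540 C
t = Q / I = 34540 / 5.17 = 6681 s = 111 min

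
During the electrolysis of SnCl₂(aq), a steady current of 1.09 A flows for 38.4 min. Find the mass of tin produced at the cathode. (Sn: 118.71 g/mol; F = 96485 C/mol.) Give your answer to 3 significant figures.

1.54 g

Q = 1.09 A × 2304 s = 2511 C
n(e⁻) = 2511 / 96485 = 0.02602 mol
Sn²⁺ + 2e⁻ → Sn, so n(Sn) = 0.02602 / 2 = 0.01301 mol
m = 0.01301 × 118.71 = 1.54 g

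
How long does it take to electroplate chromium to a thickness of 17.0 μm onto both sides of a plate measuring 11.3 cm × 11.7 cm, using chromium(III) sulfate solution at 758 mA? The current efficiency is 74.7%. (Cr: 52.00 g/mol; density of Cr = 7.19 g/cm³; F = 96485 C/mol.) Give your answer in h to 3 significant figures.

8.83 h

Plated area = 2 × 11.3 × 11.7 = 264.4 cm²
Volume = 264.4 × 17.0×10⁻⁴ cm = 0.4495 cm³
m(Cr) = 0.4495 × 7.19 = 3.232 g
n(Cr) = 3.232 / 52.00 = 0.06215 mol; n(e⁻) = 3 × 0.06215 = 0.1865 mol
Q = 0.1865 × 96485 / 0.747 = 24090 C
t = 24090 / 0.758 = 31780 s = 8.83 h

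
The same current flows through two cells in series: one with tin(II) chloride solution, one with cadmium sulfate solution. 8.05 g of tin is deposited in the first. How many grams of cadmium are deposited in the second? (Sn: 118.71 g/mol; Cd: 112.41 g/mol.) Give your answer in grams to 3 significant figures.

n(Sn) = 8.05 / 118.71 = 0.06781 mol
Sn²⁺ + 2e⁻ → Sn, so n(e⁻) = 2 × 0.06781 = 0.1356 mol
Same current for the same time ⇒ same n(e⁻) = 0.1356 mol in both cells.
Cd²⁺ + 2e⁻ → Cd, so n(Cd) = 0.1356 / 2 = 0.06780 mol
m(Cd) = 0.06780 × 112.41 = 7.62 g

7.62 g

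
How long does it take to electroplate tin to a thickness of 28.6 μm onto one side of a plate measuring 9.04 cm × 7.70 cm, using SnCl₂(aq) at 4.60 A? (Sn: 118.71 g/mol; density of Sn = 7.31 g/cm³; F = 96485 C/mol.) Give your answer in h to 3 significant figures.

0.143 h

Plated area = 9.04 × 7.70 = 69.61 cm²
Volume = 69.61 × 28.6×10⁻⁴ cm = 0.1991 cm³
m(Sn) = 0.1991 × 7.31 = 1.455 g
n(Sn) = 1.455 / 118.71 = 0.01226 mol; n(e⁻) = 2 × 0.01226 = 0.02452 mol
Q = 0.02452 × 96485 = 2366 C
t = 2366 / 4.60 = 514.3 s = 0.143 h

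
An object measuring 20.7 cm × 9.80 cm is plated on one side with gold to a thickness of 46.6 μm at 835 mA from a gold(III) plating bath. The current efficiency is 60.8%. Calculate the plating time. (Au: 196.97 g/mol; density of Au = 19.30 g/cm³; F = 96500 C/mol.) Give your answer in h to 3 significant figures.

Plated area = 20.7 × 9.80 = 202.9 cm²
Volume = 202.9 × 46.6×10⁻⁴ cm = 0.9455 cm³
m(Au) = 0.9455 × 19.30 = 18.25 g
n(Au) = 18.25 / 196.97 = 0.09265 mol; n(e⁻) = 3 × 0.09265 = 0.2780 mol
Q = 0.2780 × 96500 / 0.608 = 44120 C
t = 44120 / 0.835 = 52840 s = 14.7 h

14.7 h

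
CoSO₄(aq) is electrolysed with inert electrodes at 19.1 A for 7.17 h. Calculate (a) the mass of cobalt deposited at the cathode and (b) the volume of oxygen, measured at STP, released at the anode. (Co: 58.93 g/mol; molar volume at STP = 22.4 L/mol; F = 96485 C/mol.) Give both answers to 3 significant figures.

Q = 19.1 × 25812 = 4.930×10^5 C; n(e⁻) = 4.930×10^5 / 96485 = 5.110 mol
Cathode: Co²⁺ + 2e⁻ → Co → n(Co) = 5.110/2 = 2.555 mol → 151 g
Anode: 2H₂O → O₂ + 4H⁺ + 4e⁻ → n(O₂) = 5.110/4 = 1.278 mol → 28.6 L

151 g Co; 28.6 L O₂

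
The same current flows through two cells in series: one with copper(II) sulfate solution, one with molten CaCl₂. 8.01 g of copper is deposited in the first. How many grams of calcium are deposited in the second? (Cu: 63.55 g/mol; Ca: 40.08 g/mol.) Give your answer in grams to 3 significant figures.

n(Cu) = 8.01 / 63.55 = 0.1260 mol
Cu²⁺ + 2e⁻ → Cu, so n(e⁻) = 2 × 0.1260 = 0.2520 mol
Same current for the same time ⇒ same n(e⁻) = 0.2520 mol in both cells.
Ca²⁺ + 2e⁻ → Ca, so n(Ca) = 0.2520 / 2 = 0.1260 mol
m(Ca) = 0.1260 × 40.08 = 5.05 g

5.05 g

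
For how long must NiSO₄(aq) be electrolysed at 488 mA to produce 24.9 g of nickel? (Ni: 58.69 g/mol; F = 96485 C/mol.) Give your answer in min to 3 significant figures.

n(Ni) = 24.9 / 58.69 = 0.4243 mol
Ni²⁺ + 2e⁻ → Ni, so n(e⁻) = 2 × 0.4243 = 0.8486 mol
Q = 0.8486 × 96485 = 81880 C
t = Q / I = 81880 / 0.488 = 1.678×10^5 s = 2800 min

2800 min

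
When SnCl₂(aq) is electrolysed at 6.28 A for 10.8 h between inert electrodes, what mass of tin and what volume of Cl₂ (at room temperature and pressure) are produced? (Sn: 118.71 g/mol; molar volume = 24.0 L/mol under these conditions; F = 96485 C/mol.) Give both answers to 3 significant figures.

Q = 6.28 × 38880 = 2.442×10^5 C; n(e⁻) = 2.442×10^5 / 96485 = 2.531 mol
Cathode: Sn²⁺ + 2e⁻ → Sn → n(Sn) = 2.531/2 = 1.266 mol → 150 g
Anode: 2Cl⁻ → Cl₂ + 2e⁻ → n(Cl₂) = 2.531/2 = 1.266 mol → 30.4 L

150 g Sn; 30.4 L Cl₂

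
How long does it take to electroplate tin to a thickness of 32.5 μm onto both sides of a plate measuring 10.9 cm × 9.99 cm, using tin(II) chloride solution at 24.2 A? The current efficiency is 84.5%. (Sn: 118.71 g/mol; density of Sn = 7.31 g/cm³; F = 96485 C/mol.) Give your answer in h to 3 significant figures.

Plated area = 2 × 10.9 × 9.99 = 217.8 cm²
Volume = 217.8 × 32.5×10⁻⁴ cm = 0.7079 cm³
m(Sn) = 0.7079 × 7.31 = 5.175 g
n(Sn) = 5.175 / 118.71 = 0.04359 mol; n(e⁻) = 2 × 0.04359 = 0.08718 mol
Q = 0.08718 × 96485 / 0.845 = 9955 C
t = 9955 / 24.2 = 411.4 s = 0.114 h

0.114 h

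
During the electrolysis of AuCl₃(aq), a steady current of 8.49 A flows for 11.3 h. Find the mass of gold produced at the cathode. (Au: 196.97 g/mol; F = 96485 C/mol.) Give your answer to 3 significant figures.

Q = 8.49 A × 40680 s = 3.454×10^5 C
Moles of electrons = 3.454×10^5 / 96485 = 3.580 mol
Au³⁺ + 3e⁻ → Au, so n(Au) = 3.580 / 3 = 1.193 mol
m = 1.193 × 196.97 = 235 g

235 g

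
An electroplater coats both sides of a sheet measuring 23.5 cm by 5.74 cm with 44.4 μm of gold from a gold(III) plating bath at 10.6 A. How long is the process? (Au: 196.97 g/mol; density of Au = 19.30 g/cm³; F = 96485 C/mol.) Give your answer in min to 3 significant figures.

Plated area = 2 × 23.5 × 5.74 = 269.8 cm²
Volume = 269.8 × 44.4×10⁻⁴ cm = 1.198 cm³
m(Au) = 1.198 × 19.30 = 23.12 g
n(Au) = 23.12 / 196.97 = 0.1174 mol; n(e⁻) = 3 × 0.1174 = 0.3522 mol
Q = 0.3522 × 96485 = 33980 C
t = 33980 / 10.6 = 3206 s = 53.4 min

53.4 min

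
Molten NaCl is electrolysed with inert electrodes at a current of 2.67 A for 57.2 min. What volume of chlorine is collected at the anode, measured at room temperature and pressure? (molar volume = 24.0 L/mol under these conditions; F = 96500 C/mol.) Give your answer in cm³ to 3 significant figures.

1140 cm³

Q = 2.67 A × 3432 s = 9163 C
n(e⁻) = 9163 / 96500 = 0.09495 mol
2Cl⁻ → Cl₂ + 2e⁻, so n(Cl₂) = 0.09495 / 2 = 0.04748 mol
V = 0.04748 × 24.0 = 1.140 L
= 1140 cm³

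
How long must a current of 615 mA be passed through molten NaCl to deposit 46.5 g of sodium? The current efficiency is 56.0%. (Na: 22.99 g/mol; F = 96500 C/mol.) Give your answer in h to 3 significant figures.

n(Na) = 46.5 / 22.99 = 2.023 mol
Na⁺ + e⁻ → Na, so n(e⁻) = 2.023 mol
Q = 2.023 × 96500 / 0.560 = 3.486×10^5 C
t = Q / I = 3.486×10^5 / 0.615 = 5.668×10^5 s = 157 h

157 h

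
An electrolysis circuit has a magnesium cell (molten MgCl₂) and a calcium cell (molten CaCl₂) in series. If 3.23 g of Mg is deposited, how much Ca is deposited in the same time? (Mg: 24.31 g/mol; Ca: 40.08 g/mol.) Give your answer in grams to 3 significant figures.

n(Mg) = 3.23 / 24.31 = 0.1329 mol
Mg²⁺ + 2e⁻ → Mg, so n(e⁻) = 2 × 0.1329 = 0.2658 mol
Same current for the same time ⇒ same n(e⁻) = 0.2658 mol in both cells.
Ca²⁺ + 2e⁻ → Ca, so n(Ca) = 0.2658 / 2 = 0.1329 mol
m(Ca) = 0.1329 × 40.08 = 5.33 g

5.33 g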